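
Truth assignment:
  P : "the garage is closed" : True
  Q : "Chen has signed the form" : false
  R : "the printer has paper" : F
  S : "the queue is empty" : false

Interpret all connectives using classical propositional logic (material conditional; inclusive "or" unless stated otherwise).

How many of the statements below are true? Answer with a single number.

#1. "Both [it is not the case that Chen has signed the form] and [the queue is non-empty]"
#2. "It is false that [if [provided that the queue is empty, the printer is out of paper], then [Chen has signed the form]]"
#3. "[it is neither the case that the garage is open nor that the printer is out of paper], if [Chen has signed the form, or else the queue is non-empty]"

2

#1: Parsed as ~Q & ~S

~Q = ~F = T
~S = ~F = T
~Q & ~S = T & T = T
So #1 is true.

#2: Parsed as ~((S -> ~R) -> Q)

~R = ~F = T
S -> ~R = F -> T = T
(S -> ~R) -> Q = T -> F = F
~((S -> ~R) -> Q) = ~F = T
So #2 is true.

#3: In symbols: (Q | ~S) -> (~P nor ~R)

~S = ~F = T
Q | ~S = F | T = T
~P = ~T = F
~R = ~F = T
~P nor ~R = F nor T = F
(Q | ~S) -> (~P nor ~R) = T -> F = F
So #3 is false.

True statements: 2 (#1, #2).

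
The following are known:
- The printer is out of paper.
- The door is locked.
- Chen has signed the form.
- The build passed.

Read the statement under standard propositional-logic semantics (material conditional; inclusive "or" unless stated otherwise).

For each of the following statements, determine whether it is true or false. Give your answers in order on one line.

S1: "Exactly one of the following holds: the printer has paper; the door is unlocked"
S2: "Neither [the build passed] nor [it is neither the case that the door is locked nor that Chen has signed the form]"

Let P = "the printer has paper" (False), Q = "the door is locked" (True), S = "the build passed" (True), R = "Chen has signed the form" (True).

S1: In symbols: P xor not Q

not Q = not True = False
P xor not Q = False xor False = False
So S1 is false.

S2: Formalization: S nor (Q nor R)

Q nor R = True nor True = False
S nor (Q nor R) = True nor False = False
Thus S2 is false.

S1 F, S2 F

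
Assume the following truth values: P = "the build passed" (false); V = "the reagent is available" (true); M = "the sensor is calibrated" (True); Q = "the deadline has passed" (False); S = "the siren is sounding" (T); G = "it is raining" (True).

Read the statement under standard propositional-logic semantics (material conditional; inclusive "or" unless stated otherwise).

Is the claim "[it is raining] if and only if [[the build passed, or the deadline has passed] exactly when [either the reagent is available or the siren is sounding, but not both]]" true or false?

True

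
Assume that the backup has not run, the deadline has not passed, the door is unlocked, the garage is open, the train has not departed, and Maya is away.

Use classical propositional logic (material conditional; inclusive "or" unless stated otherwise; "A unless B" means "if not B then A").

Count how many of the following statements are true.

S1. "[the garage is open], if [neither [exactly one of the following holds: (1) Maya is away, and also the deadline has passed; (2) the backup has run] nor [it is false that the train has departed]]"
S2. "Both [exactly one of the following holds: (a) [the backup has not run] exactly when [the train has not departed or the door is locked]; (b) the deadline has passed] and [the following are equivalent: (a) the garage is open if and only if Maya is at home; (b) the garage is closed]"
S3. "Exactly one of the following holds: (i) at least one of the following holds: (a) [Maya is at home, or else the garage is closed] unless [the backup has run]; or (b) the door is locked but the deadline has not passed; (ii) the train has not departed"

3

Let D = "Maya is at home" (F), K = "the deadline has passed" (F), S = "the backup has run" (F), Q = "the train has departed" (F), H = "the garage is closed" (F), N = "the door is locked" (F).

S1: Parsed as (((¬D ∧ K) ⊕ S) ↓ ¬Q) → ¬H

¬D = ¬F = T
¬D ∧ K = T ∧ F = F
(¬D ∧ K) ⊕ S = F ⊕ F = F
¬Q = ¬F = T
((¬D ∧ K) ⊕ S) ↓ ¬Q = F ↓ T = F
¬H = ¬F = T
(((¬D ∧ K) ⊕ S) ↓ ¬Q) → ¬H = F → T = T
So S1 is true.

S2: In symbols: ((¬S ↔ (¬Q ∨ N)) ⊕ K) ∧ ((¬H ↔ D) ↔ H)

¬S = ¬F = T
¬Q = ¬F = T
¬Q ∨ N = T ∨ F = T
¬S ↔ (¬Q ∨ N) = T ↔ T = T
(¬S ↔ (¬Q ∨ N)) ⊕ K = T ⊕ F = T
¬H = ¬F = T
¬H ↔ D = T ↔ F = F
(¬H ↔ D) ↔ H = F ↔ F = T
((¬S ↔ (¬Q ∨ N)) ⊕ K) ∧ ((¬H ↔ D) ↔ H) = T ∧ T = T
Hence S2 is true.

S3: Formalization: (((D ∨ H) ∨ S) ∨ (N ∧ ¬K)) ⊕ ¬Q

D ∨ H = F ∨ F = F
(D ∨ H) ∨ S = F ∨ F = F
¬K = ¬F = T
N ∧ ¬K = F ∧ T = F
((D ∨ H) ∨ S) ∨ (N ∧ ¬K) = F ∨ F = F
¬Q = ¬F = T
(((D ∨ H) ∨ S) ∨ (N ∧ ¬K)) ⊕ ¬Q = F ⊕ T = T
Hence S3 is true.

3 of the 3 statements are true (S1, S2, S3).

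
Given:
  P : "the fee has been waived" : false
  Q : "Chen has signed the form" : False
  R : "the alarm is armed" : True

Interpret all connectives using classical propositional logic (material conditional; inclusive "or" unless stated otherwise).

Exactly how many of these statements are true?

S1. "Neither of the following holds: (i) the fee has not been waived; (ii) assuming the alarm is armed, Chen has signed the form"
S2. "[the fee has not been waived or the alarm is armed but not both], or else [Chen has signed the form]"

0

S1: Parsed as ¬P ↓ (R → Q)

¬P = ¬F = T
R → Q = T → F = F
¬P ↓ (R → Q) = T ↓ F = F
Thus S1 is false.

S2: Parsed as (¬P ⊕ R) ∨ Q

¬P = ¬F = T
¬P ⊕ R = T ⊕ T = F
(¬P ⊕ R) ∨ Q = F ∨ F = F
Thus S2 is false.

True statements: 0 (none).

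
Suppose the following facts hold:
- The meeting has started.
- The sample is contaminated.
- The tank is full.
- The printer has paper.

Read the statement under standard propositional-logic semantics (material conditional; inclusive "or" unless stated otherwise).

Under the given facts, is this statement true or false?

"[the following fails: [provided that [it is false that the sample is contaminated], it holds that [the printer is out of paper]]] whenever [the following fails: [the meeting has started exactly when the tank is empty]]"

False.

Let P = "the meeting has started" (T), S = "the tank is full" (T), N = "the sample is contaminated" (T), U = "the printer has paper" (T).
This is ~(P <-> ~S) -> ~(~N -> ~U).

~S = ~T = F
P <-> ~S = T <-> F = F
~(P <-> ~S) = ~F = T
~N = ~T = F
~U = ~T = F
~N -> ~U = F -> F = T
~(~N -> ~U) = ~T = F
~(P <-> ~S) -> ~(~N -> ~U) = T -> F = F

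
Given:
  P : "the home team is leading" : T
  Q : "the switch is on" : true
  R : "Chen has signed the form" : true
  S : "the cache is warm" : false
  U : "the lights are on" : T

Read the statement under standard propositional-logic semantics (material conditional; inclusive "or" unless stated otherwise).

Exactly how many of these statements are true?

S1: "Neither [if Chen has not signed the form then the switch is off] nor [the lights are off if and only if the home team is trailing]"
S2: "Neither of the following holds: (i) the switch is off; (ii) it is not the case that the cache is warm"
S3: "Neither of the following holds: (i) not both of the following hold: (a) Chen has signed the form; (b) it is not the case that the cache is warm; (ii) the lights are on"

0

S1: Parsed as (not R -> not Q) nor (not U iff not P)

not R = not True = False
not Q = not True = False
not R -> not Q = False -> False = True
not U = not True = False
not P = not True = False
not U iff not P = False iff False = True
(not R -> not Q) nor (not U iff not P) = True nor True = False
Thus S1 is false.

S2: This is not Q nor not S.

not Q = not True = False
not S = not False = True
not Q nor not S = False nor True = False
So S2 is false.

S3: Parsed as (R nand not S) nor U

not S = not False = True
R nand not S = True nand True = False
(R nand not S) nor U = False nor True = False
Thus S3 is false.

0 of the 3 statements are true (none).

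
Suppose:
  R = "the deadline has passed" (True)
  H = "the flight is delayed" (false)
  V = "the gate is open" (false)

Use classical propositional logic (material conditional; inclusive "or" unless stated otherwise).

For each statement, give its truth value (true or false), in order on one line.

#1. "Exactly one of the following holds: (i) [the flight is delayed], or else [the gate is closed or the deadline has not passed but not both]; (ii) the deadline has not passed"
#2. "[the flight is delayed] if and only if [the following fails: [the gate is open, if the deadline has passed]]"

#1 True / #2 False

#1: In symbols: (H | (~V xor ~R)) xor ~R

~V = ~F = T
~R = ~T = F
~V xor ~R = T xor F = T
H | (~V xor ~R) = F | T = T
~R = ~T = F
(H | (~V xor ~R)) xor ~R = T xor F = T
Thus #1 is true.

#2: This is H <-> ~(R -> V).

R -> V = T -> F = F
~(R -> V) = ~F = T
H <-> ~(R -> V) = F <-> T = F
Hence #2 is false.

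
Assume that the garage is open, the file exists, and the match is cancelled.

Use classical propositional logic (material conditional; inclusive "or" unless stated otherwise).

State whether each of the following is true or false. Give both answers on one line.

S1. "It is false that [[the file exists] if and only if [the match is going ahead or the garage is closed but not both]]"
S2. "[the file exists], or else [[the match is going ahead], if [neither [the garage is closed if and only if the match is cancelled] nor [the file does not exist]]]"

S1 True / S2 True

Let Q = "the file exists" (True), R = "the match is cancelled" (True), P = "the garage is closed" (False).

S1: Parsed as not (Q iff (not R xor P))

not R = not True = False
not R xor P = False xor False = False
Q iff (not R xor P) = True iff False = False
not (Q iff (not R xor P)) = not False = True
Thus S1 is true.

S2: Parsed as Q or (((P iff R) nor not Q) -> not R)

P iff R = False iff True = False
not Q = not True = False
(P iff R) nor not Q = False nor False = True
not R = not True = False
((P iff R) nor not Q) -> not R = True -> False = False
Q or (((P iff R) nor not Q) -> not R) = True or False = True
Hence S2 is true.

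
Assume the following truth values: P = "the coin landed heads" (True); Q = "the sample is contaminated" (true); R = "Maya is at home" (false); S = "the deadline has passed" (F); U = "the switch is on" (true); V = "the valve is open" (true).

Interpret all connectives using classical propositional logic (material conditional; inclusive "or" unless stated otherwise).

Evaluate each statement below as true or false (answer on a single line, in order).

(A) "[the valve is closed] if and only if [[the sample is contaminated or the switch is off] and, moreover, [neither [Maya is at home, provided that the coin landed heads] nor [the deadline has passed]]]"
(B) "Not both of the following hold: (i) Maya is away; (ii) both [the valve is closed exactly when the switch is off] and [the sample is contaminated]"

(A) False / (B) False

(A): Parsed as ~V <-> ((Q | ~U) & ((P -> R) nor S))

~V = ~T = F
~U = ~T = F
Q | ~U = T | F = T
P -> R = T -> F = F
(P -> R) nor S = F nor F = T
(Q | ~U) & ((P -> R) nor S) = T & T = T
~V <-> ((Q | ~U) & ((P -> R) nor S)) = F <-> T = F
Hence (A) is false.

(B): Formalization: ~R nand ((~V <-> ~U) & Q)

~R = ~F = T
~V = ~T = F
~U = ~T = F
~V <-> ~U = F <-> F = T
(~V <-> ~U) & Q = T & T = T
~R nand ((~V <-> ~U) & Q) = T nand T = F
So (B) is false.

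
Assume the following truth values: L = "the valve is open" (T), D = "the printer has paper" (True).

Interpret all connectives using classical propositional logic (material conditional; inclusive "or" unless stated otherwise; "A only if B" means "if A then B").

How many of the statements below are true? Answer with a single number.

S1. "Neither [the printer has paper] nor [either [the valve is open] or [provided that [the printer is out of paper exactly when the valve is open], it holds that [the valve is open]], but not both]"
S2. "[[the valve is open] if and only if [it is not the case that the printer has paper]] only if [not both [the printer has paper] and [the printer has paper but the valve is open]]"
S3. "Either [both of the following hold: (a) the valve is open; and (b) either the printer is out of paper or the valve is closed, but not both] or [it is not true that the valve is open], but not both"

S1: Parsed as D ↓ (L ⊕ ((¬D ↔ L) → L))

¬D = ¬T = F
¬D ↔ L = F ↔ T = F
(¬D ↔ L) → L = F → T = T
L ⊕ ((¬D ↔ L) → L) = T ⊕ T = F
D ↓ (L ⊕ ((¬D ↔ L) → L)) = T ↓ F = F
Hence S1 is false.

S2: This is (L ↔ ¬D) → (D ↑ (D ∧ L)).

¬D = ¬T = F
L ↔ ¬D = T ↔ F = F
D ∧ L = T ∧ T = T
D ↑ (D ∧ L) = T ↑ T = F
(L ↔ ¬D) → (D ↑ (D ∧ L)) = F → F = T
So S2 is true.

S3: This is (L ∧ (¬D ⊕ ¬L)) ⊕ ¬L.

¬D = ¬T = F
¬L = ¬T = F
¬D ⊕ ¬L = F ⊕ F = F
L ∧ (¬D ⊕ ¬L) = T ∧ F = F
¬L = ¬T = F
(L ∧ (¬D ⊕ ¬L)) ⊕ ¬L = F ⊕ F = F
Thus S3 is false.

Count: 1.

1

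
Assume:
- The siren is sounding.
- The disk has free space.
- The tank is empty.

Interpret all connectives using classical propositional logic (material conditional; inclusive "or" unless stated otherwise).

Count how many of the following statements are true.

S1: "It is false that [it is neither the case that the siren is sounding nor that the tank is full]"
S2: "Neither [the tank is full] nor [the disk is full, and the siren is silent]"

2

Let P = "the siren is sounding" (True), R = "the tank is full" (False), Q = "the disk is full" (False).

S1: In symbols: not (P nor R)

P nor R = True nor False = False
not (P nor R) = not False = True
Thus S1 is true.

S2: Formalization: R nor (Q and not P)

not P = not True = False
Q and not P = False and False = False
R nor (Q and not P) = False nor False = True
So S2 is true.

2 of the 2 statements are true.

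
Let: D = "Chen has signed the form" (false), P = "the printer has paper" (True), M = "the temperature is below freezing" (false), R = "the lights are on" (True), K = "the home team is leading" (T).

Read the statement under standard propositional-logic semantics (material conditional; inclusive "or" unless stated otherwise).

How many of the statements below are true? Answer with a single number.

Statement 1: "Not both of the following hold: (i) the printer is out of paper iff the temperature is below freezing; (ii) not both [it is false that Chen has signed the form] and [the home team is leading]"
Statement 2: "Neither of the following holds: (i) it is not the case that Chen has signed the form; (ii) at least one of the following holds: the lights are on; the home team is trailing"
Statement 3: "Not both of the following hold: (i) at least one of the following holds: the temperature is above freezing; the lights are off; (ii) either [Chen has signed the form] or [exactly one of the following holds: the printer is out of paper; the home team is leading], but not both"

Statement 1: Formalization: (¬P ↔ M) ↑ (¬D ↑ K)

¬P = ¬T = F
¬P ↔ M = F ↔ F = T
¬D = ¬F = T
¬D ↑ K = T ↑ T = F
(¬P ↔ M) ↑ (¬D ↑ K) = T ↑ F = T
So Statement 1 is true.

Statement 2: This is ¬D ↓ (R ∨ ¬K).

¬D = ¬F = T
¬K = ¬T = F
R ∨ ¬K = T ∨ F = T
¬D ↓ (R ∨ ¬K) = T ↓ T = F
So Statement 2 is false.

Statement 3: Parsed as (¬M ∨ ¬R) ↑ (D ⊕ (¬P ⊕ K))

¬M = ¬F = T
¬R = ¬T = F
¬M ∨ ¬R = T ∨ F = T
¬P = ¬T = F
¬P ⊕ K = F ⊕ T = T
D ⊕ (¬P ⊕ K) = F ⊕ T = T
(¬M ∨ ¬R) ↑ (D ⊕ (¬P ⊕ K)) = T ↑ T = F
Thus Statement 3 is false.

True statements: 1.

1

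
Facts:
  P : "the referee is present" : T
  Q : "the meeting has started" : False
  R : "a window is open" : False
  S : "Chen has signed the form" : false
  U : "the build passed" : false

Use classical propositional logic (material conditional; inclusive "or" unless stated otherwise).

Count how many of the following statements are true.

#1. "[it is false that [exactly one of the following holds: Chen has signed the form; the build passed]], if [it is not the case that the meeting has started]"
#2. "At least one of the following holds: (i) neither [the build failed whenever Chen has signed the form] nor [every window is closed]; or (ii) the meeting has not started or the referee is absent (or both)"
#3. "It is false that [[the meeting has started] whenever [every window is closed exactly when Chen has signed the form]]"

#1: Formalization: not Q -> not (S xor U)

not Q = not False = True
S xor U = False xor False = False
not (S xor U) = not False = True
not Q -> not (S xor U) = True -> True = True
Thus #1 is true.

#2: Parsed as ((S -> not U) nor not R) or (not Q or not P)

not U = not False = True
S -> not U = False -> True = True
not R = not False = True
(S -> not U) nor not R = True nor True = False
not Q = not False = True
not P = not True = False
not Q or not P = True or False = True
((S -> not U) nor not R) or (not Q or not P) = False or True = True
So #2 is true.

#3: Parsed as not ((not R iff S) -> Q)

not R = not False = True
not R iff S = True iff False = False
(not R iff S) -> Q = False -> False = True
not ((not R iff S) -> Q) = not True = False
Thus #3 is false.

Count: 2.

2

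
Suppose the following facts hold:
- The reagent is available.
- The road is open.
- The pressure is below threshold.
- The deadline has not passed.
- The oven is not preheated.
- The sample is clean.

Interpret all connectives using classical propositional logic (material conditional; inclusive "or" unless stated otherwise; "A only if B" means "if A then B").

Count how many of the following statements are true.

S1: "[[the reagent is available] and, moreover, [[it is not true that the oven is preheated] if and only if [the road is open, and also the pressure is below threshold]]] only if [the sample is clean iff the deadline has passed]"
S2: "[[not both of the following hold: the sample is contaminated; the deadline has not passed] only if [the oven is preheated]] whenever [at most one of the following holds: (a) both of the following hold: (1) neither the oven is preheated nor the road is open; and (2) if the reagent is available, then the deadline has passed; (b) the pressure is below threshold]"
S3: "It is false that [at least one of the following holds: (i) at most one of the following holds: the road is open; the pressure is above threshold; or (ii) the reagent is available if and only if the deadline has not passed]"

0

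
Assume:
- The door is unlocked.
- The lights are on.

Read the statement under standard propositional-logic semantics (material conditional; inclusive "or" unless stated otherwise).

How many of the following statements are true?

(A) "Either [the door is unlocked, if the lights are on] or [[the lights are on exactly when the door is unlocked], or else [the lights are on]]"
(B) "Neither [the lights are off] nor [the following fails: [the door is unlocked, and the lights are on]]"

Let Q = "the lights are on" (True), P = "the door is locked" (False).

(A): In symbols: (Q -> not P) or ((Q iff not P) or Q)

not P = not False = True
Q -> not P = True -> True = True
not P = not False = True
Q iff not P = True iff True = True
(Q iff not P) or Q = True or True = True
(Q -> not P) or ((Q iff not P) or Q) = True or True = True
So (A) is true.

(B): This is not Q nor not (not P and Q).

not Q = not True = False
not P = not False = True
not P and Q = True and True = True
not (not P and Q) = not True = False
not Q nor not (not P and Q) = False nor False = True
So (B) is true.

Count: 2.

2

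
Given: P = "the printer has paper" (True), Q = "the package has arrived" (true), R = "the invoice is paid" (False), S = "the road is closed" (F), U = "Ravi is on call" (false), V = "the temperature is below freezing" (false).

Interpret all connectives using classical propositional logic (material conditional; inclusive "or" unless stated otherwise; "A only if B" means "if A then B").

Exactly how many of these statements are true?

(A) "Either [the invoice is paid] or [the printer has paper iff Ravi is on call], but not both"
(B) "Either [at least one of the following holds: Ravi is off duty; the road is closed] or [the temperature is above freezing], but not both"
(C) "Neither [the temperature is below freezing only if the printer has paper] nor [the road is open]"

(A): In symbols: R xor (P iff U)

P iff U = True iff False = False
R xor (P iff U) = False xor False = False
So (A) is false.

(B): In symbols: (not U or S) xor not V

not U = not False = True
not U or S = True or False = True
not V = not False = True
(not U or S) xor not V = True xor True = False
So (B) is false.

(C): This is (V -> P) nor not S.

V -> P = False -> True = True
not S = not False = True
(V -> P) nor not S = True nor True = False
Thus (C) is false.

True statements: 0 (none).

0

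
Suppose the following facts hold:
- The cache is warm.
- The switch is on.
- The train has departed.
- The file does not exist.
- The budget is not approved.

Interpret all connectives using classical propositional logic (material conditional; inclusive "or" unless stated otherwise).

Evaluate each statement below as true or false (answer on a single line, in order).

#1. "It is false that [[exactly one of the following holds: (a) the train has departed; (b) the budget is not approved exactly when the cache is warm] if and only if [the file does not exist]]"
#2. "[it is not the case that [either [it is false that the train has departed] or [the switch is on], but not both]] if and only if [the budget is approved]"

#1 True, #2 True

Let R = "the train has departed" (T), U = "the budget is approved" (F), P = "the cache is warm" (T), S = "the file exists" (F), Q = "the switch is on" (T).

#1: Parsed as ~((R xor (~U <-> P)) <-> ~S)

~U = ~F = T
~U <-> P = T <-> T = T
R xor (~U <-> P) = T xor T = F
~S = ~F = T
(R xor (~U <-> P)) <-> ~S = F <-> T = F
~((R xor (~U <-> P)) <-> ~S) = ~F = T
Thus #1 is true.

#2: Parsed as ~(~R xor Q) <-> U

~R = ~T = F
~R xor Q = F xor T = T
~(~R xor Q) = ~T = F
~(~R xor Q) <-> U = F <-> F = T
Thus #2 is true.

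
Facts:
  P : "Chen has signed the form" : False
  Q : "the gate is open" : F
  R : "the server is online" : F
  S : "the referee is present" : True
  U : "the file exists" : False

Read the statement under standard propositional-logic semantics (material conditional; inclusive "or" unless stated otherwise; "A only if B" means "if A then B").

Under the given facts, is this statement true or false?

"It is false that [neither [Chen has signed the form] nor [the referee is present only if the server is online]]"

Formalization: not (P nor (S -> R))

S -> R = True -> False = False
P nor (S -> R) = False nor False = True
not (P nor (S -> R)) = not True = False

The statement is false.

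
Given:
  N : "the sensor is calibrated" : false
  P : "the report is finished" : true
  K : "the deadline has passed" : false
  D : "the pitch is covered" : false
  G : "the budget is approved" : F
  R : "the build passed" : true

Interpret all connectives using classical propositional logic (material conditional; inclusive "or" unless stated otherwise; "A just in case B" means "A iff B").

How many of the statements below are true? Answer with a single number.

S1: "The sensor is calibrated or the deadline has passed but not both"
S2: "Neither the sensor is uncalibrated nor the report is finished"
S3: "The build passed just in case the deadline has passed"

0

S1: This is N ⊕ K.

N ⊕ K = F ⊕ F = F
Thus S1 is false.

S2: Parsed as ¬N ↓ P

¬N = ¬F = T
¬N ↓ P = T ↓ T = F
So S2 is false.

S3: Formalization: R ↔ K

R ↔ K = T ↔ F = F
Thus S3 is false.

True statements: 0 (none).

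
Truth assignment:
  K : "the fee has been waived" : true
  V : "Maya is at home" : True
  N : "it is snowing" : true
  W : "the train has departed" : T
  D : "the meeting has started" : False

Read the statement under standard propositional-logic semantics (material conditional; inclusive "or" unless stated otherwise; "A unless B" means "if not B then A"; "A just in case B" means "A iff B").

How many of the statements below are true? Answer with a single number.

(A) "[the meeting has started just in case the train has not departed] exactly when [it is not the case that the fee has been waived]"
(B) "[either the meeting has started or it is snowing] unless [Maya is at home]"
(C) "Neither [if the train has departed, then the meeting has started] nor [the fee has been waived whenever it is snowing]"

(A): Parsed as (D <-> ~W) <-> ~K

~W = ~T = F
D <-> ~W = F <-> F = T
~K = ~T = F
(D <-> ~W) <-> ~K = T <-> F = F
So (A) is false.

(B): In symbols: (D | N) | V

D | N = F | T = T
(D | N) | V = T | T = T
Thus (B) is true.

(C): Parsed as (W -> D) nor (N -> K)

W -> D = T -> F = F
N -> K = T -> T = T
(W -> D) nor (N -> K) = F nor T = F
Thus (C) is false.

True statements: 1 ((B)).

1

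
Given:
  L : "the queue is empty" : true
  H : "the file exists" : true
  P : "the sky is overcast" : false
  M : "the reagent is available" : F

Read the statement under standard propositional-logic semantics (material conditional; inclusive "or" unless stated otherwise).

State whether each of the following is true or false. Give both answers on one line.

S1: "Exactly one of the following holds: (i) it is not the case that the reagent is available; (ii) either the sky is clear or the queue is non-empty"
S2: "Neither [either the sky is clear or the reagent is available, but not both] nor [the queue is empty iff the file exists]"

S1 false, S2 false

S1: In symbols: ¬M ⊕ (¬P ∨ ¬L)

¬M = ¬F = T
¬P = ¬F = T
¬L = ¬T = F
¬P ∨ ¬L = T ∨ F = T
¬M ⊕ (¬P ∨ ¬L) = T ⊕ T = F
Thus S1 is false.

S2: In symbols: (¬P ⊕ M) ↓ (L ↔ H)

¬P = ¬F = T
¬P ⊕ M = T ⊕ F = T
L ↔ H = T ↔ T = T
(¬P ⊕ M) ↓ (L ↔ H) = T ↓ T = F
Hence S2 is false.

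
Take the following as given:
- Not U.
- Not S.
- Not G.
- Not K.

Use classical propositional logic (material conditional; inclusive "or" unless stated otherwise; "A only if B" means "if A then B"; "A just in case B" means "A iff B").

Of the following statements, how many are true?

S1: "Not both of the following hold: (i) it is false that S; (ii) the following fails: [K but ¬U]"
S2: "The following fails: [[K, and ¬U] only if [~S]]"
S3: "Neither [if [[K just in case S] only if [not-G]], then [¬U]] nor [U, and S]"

S1: Formalization: ~S nand ~(K & ~U)

~S = ~F = T
~U = ~F = T
K & ~U = F & T = F
~(K & ~U) = ~F = T
~S nand ~(K & ~U) = T nand T = F
Thus S1 is false.

S2: Parsed as ~((K & ~U) -> ~S)

~U = ~F = T
K & ~U = F & T = F
~S = ~F = T
(K & ~U) -> ~S = F -> T = T
~((K & ~U) -> ~S) = ~T = F
So S2 is false.

S3: This is (((K <-> S) -> ~G) -> ~U) nor (U & S).

K <-> S = F <-> F = T
~G = ~F = T
(K <-> S) -> ~G = T -> T = T
~U = ~F = T
((K <-> S) -> ~G) -> ~U = T -> T = T
U & S = F & F = F
(((K <-> S) -> ~G) -> ~U) nor (U & S) = T nor F = F
Thus S3 is false.

True statements: 0 (none).

0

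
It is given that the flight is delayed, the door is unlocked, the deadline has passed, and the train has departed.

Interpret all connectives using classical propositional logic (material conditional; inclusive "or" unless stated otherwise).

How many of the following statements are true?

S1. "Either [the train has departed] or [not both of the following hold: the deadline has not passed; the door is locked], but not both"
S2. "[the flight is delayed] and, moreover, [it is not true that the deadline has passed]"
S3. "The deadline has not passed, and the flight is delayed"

Let S = "the train has departed" (T), R = "the deadline has passed" (T), Q = "the door is locked" (F), P = "the flight is delayed" (T).

S1: Parsed as S ⊕ (¬R ↑ Q)

¬R = ¬T = F
¬R ↑ Q = F ↑ F = T
S ⊕ (¬R ↑ Q) = T ⊕ T = F
So S1 is false.

S2: This is P ∧ ¬R.

¬R = ¬T = F
P ∧ ¬R = T ∧ F = F
Thus S2 is false.

S3: In symbols: ¬R ∧ P

¬R = ¬T = F
¬R ∧ P = F ∧ T = F
Thus S3 is false.

True statements: 0 (none).

0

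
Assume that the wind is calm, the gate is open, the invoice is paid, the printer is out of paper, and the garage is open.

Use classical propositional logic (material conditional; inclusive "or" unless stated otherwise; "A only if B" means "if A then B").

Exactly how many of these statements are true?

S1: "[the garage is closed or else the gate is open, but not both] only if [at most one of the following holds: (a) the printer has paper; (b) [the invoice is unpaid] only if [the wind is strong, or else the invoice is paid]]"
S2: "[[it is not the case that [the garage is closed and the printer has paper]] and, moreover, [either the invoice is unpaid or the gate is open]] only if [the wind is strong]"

1

Let S = "the garage is closed" (F), L = "the gate is open" (T), W = "the printer has paper" (F), U = "the invoice is paid" (T), M = "the wind is strong" (F).

S1: Formalization: (S ⊕ L) → (W ↑ (¬U → (M ∨ U)))

S ⊕ L = F ⊕ T = T
¬U = ¬T = F
M ∨ U = F ∨ T = T
¬U → (M ∨ U) = F → T = T
W ↑ (¬U → (M ∨ U)) = F ↑ T = T
(S ⊕ L) → (W ↑ (¬U → (M ∨ U))) = T → T = T
So S1 is true.

S2: Formalization: (¬(S ∧ W) ∧ (¬U ∨ L)) → M

S ∧ W = F ∧ F = F
¬(S ∧ W) = ¬F = T
¬U = ¬T = F
¬U ∨ L = F ∨ T = T
¬(S ∧ W) ∧ (¬U ∨ L) = T ∧ T = T
(¬(S ∧ W) ∧ (¬U ∨ L)) → M = T → F = F
Thus S2 is false.

Count: 1.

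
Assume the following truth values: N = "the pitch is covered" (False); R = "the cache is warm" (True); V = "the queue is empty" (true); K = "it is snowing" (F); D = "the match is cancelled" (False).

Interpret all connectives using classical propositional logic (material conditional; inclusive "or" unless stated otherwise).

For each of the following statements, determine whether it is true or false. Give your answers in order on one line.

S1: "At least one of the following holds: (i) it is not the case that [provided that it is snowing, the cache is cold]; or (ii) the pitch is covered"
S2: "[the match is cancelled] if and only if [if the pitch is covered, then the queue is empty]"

S1 False; S2 False

S1: In symbols: ~(K -> ~R) | N

~R = ~T = F
K -> ~R = F -> F = T
~(K -> ~R) = ~T = F
~(K -> ~R) | N = F | F = F
Hence S1 is false.

S2: In symbols: D <-> (N -> V)

N -> V = F -> T = T
D <-> (N -> V) = F <-> T = F
Hence S2 is false.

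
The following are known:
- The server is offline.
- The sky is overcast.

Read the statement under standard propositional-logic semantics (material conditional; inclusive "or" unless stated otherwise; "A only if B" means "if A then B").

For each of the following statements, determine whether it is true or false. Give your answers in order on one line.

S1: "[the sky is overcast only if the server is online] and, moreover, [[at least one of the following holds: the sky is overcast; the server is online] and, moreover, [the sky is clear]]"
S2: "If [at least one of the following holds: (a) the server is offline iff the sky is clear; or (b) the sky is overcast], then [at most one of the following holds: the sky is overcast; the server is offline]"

S1 false; S2 false

Let W = "the sky is overcast" (T), H = "the server is online" (F).

S1: Parsed as (W → H) ∧ ((W ∨ H) ∧ ¬W)

W → H = T → F = F
W ∨ H = T ∨ F = T
¬W = ¬T = F
(W ∨ H) ∧ ¬W = T ∧ F = F
(W → H) ∧ ((W ∨ H) ∧ ¬W) = F ∧ F = F
Thus S1 is false.

S2: In symbols: ((¬H ↔ ¬W) ∨ W) → (W ↑ ¬H)

¬H = ¬F = T
¬W = ¬T = F
¬H ↔ ¬W = T ↔ F = F
(¬H ↔ ¬W) ∨ W = F ∨ T = T
¬H = ¬F = T
W ↑ ¬H = T ↑ T = F
((¬H ↔ ¬W) ∨ W) → (W ↑ ¬H) = T → F = F
So S2 is false.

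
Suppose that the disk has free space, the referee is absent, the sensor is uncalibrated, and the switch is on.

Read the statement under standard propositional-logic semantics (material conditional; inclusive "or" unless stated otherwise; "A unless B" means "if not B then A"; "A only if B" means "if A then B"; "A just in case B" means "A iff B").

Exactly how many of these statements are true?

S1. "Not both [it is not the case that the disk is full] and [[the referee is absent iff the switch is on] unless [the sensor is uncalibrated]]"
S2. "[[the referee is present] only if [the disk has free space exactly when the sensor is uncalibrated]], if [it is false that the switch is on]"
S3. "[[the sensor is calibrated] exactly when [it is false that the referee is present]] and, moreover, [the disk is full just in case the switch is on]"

1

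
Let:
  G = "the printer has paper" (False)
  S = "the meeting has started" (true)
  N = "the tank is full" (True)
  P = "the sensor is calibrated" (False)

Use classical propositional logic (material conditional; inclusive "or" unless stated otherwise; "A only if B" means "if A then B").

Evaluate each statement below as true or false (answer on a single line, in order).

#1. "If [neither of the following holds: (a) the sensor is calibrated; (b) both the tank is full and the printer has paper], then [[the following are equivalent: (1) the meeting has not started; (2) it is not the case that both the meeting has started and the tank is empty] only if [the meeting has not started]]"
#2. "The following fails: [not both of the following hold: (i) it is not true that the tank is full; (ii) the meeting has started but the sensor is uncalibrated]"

#1 true / #2 false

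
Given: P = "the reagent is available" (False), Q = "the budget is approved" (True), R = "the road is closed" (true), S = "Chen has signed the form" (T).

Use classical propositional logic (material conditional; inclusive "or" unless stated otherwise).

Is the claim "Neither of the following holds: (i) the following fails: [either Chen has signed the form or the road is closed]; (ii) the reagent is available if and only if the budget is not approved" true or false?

false

In symbols: ¬(S ∨ R) ↓ (P ↔ ¬Q)

S ∨ R = T ∨ T = T
¬(S ∨ R) = ¬T = F
¬Q = ¬T = F
P ↔ ¬Q = F ↔ F = T
¬(S ∨ R) ↓ (P ↔ ¬Q) = F ↓ T = F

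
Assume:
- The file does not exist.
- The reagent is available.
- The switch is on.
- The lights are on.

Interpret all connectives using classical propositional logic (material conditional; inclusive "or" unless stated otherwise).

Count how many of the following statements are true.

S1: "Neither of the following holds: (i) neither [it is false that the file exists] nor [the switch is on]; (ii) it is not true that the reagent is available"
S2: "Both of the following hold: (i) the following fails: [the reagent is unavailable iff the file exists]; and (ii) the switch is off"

1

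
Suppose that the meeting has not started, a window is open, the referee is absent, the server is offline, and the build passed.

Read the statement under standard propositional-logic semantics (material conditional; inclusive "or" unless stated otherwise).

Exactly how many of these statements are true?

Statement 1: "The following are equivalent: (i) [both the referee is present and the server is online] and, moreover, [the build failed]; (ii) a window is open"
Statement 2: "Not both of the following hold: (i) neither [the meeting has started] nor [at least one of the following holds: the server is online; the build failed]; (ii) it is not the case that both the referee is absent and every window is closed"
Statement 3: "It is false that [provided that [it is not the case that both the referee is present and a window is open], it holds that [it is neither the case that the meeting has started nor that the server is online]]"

0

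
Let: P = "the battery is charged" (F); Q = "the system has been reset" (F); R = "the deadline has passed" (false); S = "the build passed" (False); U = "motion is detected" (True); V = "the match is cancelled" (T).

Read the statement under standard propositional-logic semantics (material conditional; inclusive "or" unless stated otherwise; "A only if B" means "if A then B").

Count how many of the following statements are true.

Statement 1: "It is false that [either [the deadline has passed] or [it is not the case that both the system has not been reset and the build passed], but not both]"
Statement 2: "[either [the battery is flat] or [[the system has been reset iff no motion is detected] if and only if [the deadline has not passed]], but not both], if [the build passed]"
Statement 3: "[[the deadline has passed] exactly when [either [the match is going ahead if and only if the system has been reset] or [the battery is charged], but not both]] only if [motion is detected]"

2

Statement 1: In symbols: ¬(R ⊕ (¬Q ↑ S))

¬Q = ¬F = T
¬Q ↑ S = T ↑ F = T
R ⊕ (¬Q ↑ S) = F ⊕ T = T
¬(R ⊕ (¬Q ↑ S)) = ¬T = F
Hence Statement 1 is false.

Statement 2: This is S → (¬P ⊕ ((Q ↔ ¬U) ↔ ¬R)).

¬P = ¬F = T
¬U = ¬T = F
Q ↔ ¬U = F ↔ F = T
¬R = ¬F = T
(Q ↔ ¬U) ↔ ¬R = T ↔ T = T
¬P ⊕ ((Q ↔ ¬U) ↔ ¬R) = T ⊕ T = F
S → (¬P ⊕ ((Q ↔ ¬U) ↔ ¬R)) = F → F = T
Hence Statement 2 is true.

Statement 3: In symbols: (R ↔ ((¬V ↔ Q) ⊕ P)) → U

¬V = ¬T = F
¬V ↔ Q = F ↔ F = T
(¬V ↔ Q) ⊕ P = T ⊕ F = T
R ↔ ((¬V ↔ Q) ⊕ P) = F ↔ T = F
(R ↔ ((¬V ↔ Q) ⊕ P)) → U = F → T = T
Hence Statement 3 is true.

2 of the 3 statements are true.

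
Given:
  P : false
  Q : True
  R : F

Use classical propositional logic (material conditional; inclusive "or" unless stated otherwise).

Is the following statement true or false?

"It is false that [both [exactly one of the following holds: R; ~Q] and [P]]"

Values: R=False, Q=True, P=False.
This is not ((R xor not Q) and P).

not Q = not True = False
R xor not Q = False xor False = False
(R xor not Q) and P = False and False = False
not ((R xor not Q) and P) = not False = True

True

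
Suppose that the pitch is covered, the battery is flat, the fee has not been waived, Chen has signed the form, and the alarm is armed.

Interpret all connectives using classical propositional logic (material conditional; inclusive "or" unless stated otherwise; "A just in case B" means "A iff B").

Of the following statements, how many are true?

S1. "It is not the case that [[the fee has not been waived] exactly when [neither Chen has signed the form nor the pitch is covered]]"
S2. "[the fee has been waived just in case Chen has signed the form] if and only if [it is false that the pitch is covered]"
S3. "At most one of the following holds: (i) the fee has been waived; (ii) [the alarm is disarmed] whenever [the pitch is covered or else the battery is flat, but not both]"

Let K = "the fee has been waived" (F), S = "Chen has signed the form" (T), W = "the pitch is covered" (T), V = "the battery is charged" (F), M = "the alarm is armed" (T).

S1: Parsed as ¬(¬K ↔ (S ↓ W))

¬K = ¬F = T
S ↓ W = T ↓ T = F
¬K ↔ (S ↓ W) = T ↔ F = F
¬(¬K ↔ (S ↓ W)) = ¬F = T
So S1 is true.

S2: Parsed as (K ↔ S) ↔ ¬W

K ↔ S = F ↔ T = F
¬W = ¬T = F
(K ↔ S) ↔ ¬W = F ↔ F = T
So S2 is true.

S3: In symbols: K ↑ ((W ⊕ ¬V) → ¬M)

¬V = ¬F = T
W ⊕ ¬V = T ⊕ T = F
¬M = ¬T = F
(W ⊕ ¬V) → ¬M = F → F = T
K ↑ ((W ⊕ ¬V) → ¬M) = F ↑ T = T
So S3 is true.

True statements: 3.

3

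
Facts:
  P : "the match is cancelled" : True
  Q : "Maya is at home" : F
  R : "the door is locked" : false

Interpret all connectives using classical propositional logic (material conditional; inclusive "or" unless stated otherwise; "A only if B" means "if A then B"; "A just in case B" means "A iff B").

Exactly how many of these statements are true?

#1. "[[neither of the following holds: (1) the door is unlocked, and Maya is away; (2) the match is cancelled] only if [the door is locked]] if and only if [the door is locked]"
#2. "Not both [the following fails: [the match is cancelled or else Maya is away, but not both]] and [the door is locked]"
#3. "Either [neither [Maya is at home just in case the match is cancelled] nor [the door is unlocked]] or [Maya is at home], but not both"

1

#1: Parsed as (((~R & ~Q) nor P) -> R) <-> R

~R = ~F = T
~Q = ~F = T
~R & ~Q = T & T = T
(~R & ~Q) nor P = T nor T = F
((~R & ~Q) nor P) -> R = F -> F = T
(((~R & ~Q) nor P) -> R) <-> R = T <-> F = F
Thus #1 is false.

#2: In symbols: ~(P xor ~Q) nand R

~Q = ~F = T
P xor ~Q = T xor T = F
~(P xor ~Q) = ~F = T
~(P xor ~Q) nand R = T nand F = T
Thus #2 is true.

#3: Formalization: ((Q <-> P) nor ~R) xor Q

Q <-> P = F <-> T = F
~R = ~F = T
(Q <-> P) nor ~R = F nor T = F
((Q <-> P) nor ~R) xor Q = F xor F = F
So #3 is false.

1 of the 3 statements is true (#2).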